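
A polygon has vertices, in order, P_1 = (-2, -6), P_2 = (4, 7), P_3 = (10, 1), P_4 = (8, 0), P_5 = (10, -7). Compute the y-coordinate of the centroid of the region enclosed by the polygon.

-138/97

Apply the surveyor's formula. First the cross-terms c_i = x_i·y_{i+1} − x_{i+1}·y_i:
  10, -66, -8, -56, -74  ⇒  2A = -194, A = -97.
Then Σ (y_i + y_{i+1})·c_i = 828, so ȳ = 828 / (6·(-97)) = -138/97.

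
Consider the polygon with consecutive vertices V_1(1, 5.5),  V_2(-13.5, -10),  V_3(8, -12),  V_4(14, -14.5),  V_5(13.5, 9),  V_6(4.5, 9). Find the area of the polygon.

388.375

Apply the shoelace formula: 2A = Σ (x_i·y_{i+1} − x_{i+1}·y_i), indices taken mod 6.
Σ = (64.25) + (242) + (52) + (321.75) + (81) + (15.75) = 776.75
Area = |Σ|/2 = 388.375.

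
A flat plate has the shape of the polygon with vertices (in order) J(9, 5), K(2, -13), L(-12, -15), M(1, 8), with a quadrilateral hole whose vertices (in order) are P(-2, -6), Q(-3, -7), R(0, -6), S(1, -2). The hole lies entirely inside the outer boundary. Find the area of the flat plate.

Outer boundary:
Apply the surveyor's formula: 2A = Σ (x_i·y_{i+1} − x_{i+1}·y_i), indices taken mod 4.
Cross-terms: -127, -186, -81, -67  ⇒  Σ = -461
Area = |Σ|/2 = 230.5.
Hole:
Σ = (-4) + (18) + (6) + (-10) = 10
Area = |Σ|/2 = 5.
Net area = 230.5 − 5 = 225.5.

225.5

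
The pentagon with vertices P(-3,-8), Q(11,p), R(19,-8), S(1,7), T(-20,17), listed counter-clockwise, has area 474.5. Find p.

The doubled signed area Σ (x_i y_{i+1} − x_{i+1} y_i) is linear in p.
With p=0 it equals 509; the coefficient of p is -22 (from the two edges through Q).
So -22·p + 509 = 2·474.5 = 949 ⇒ p = -20.

-20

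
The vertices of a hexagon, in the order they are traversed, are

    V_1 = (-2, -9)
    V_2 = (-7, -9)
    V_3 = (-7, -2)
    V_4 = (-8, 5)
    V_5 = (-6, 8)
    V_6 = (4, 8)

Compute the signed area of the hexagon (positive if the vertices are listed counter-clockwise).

Apply Gauss's area formula: 2A = Σ (x_i·y_{i+1} − x_{i+1}·y_i), indices taken mod 6.
V_1→V_2: (-2)(-9) − (-7)(-9) = -45
V_2→V_3: (-7)(-2) − (-7)(-9) = -49
V_3→V_4: (-7)(5) − (-8)(-2) = -51
V_4→V_5: (-8)(8) − (-6)(5) = -34
V_5→V_6: (-6)(8) − (4)(8) = -80
V_6→V_1: (4)(-9) − (-2)(8) = -20
Σ = -279
Signed area = Σ/2 = -139.5 (negative ⇒ clockwise traversal).

-139.5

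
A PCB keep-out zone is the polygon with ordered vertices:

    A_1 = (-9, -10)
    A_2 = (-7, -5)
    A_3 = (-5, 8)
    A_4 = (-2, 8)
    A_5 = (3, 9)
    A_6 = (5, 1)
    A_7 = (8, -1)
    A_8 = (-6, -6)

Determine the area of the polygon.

Σ = (-25) + (-81) + (-24) + (-42) + (-42) + (-13) + (-54) + (6) = -275
Area = |Σ|/2 = 137.5.

137.5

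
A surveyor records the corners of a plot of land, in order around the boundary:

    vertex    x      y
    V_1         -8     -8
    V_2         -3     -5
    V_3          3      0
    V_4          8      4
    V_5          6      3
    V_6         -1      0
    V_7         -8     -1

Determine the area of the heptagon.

Apply the shoelace (surveyor's) formula: 2A = Σ (x_i·y_{i+1} − x_{i+1}·y_i), indices taken mod 7.
Cross-terms: 16, 15, 12, 0, 3, 1, 56  ⇒  Σ = 103
Area = |Σ|/2 = 51.5.

51.5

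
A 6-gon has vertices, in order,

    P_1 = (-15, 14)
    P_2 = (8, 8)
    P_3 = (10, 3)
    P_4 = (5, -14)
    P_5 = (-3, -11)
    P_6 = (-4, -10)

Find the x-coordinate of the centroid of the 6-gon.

Apply the shoelace (surveyor's) formula. First the cross-terms c_i = x_i·y_{i+1} − x_{i+1}·y_i:
  -232, -56, -155, -97, -14, -206  ⇒  2A = -760, A = -380.
Then Σ (x_i + x_{i+1})·c_i = 2109, so x̄ = 2109 / (6·(-380)) = -0.925.

-0.925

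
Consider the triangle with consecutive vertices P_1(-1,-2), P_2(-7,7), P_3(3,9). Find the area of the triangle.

51

Apply Gauss's area formula: 2A = Σ (x_i·y_{i+1} − x_{i+1}·y_i), indices taken mod 3.
Σ = (-21) + (-84) + (3) = -102
Area = |Σ|/2 = 51.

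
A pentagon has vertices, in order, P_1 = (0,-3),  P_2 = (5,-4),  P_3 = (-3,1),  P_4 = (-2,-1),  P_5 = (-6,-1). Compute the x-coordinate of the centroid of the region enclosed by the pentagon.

-40/81

Apply the shoelace formula. First the cross-terms c_i = x_i·y_{i+1} − x_{i+1}·y_i:
  15, -7, 5, -4, 18  ⇒  2A = 27, A = 13.5.
Then Σ (x_i + x_{i+1})·c_i = -40, so x̄ = -40 / (6·13.5) = -40/81.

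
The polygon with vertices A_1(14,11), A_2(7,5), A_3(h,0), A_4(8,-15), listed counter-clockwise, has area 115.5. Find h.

The doubled signed area Σ (x_i y_{i+1} − x_{i+1} y_i) is linear in h.
With h=0 it equals 291; the coefficient of h is -20 (from the two edges through A_3).
So -20·h + 291 = 2·115.5 = 231 ⇒ h = 3.

3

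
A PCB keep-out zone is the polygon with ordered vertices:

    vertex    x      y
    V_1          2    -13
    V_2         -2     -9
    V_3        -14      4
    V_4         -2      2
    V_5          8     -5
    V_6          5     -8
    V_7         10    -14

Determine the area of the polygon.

Apply Gauss's area formula: 2A = Σ (x_i·y_{i+1} − x_{i+1}·y_i), indices taken mod 7.
V_1→V_2: (2)(-9) − (-2)(-13) = -44
V_2→V_3: (-2)(4) − (-14)(-9) = -134
V_3→V_4: (-14)(2) − (-2)(4) = -20
V_4→V_5: (-2)(-5) − (8)(2) = -6
V_5→V_6: (8)(-8) − (5)(-5) = -39
V_6→V_7: (5)(-14) − (10)(-8) = 10
V_7→V_1: (10)(-13) − (2)(-14) = -102
Σ = -335
Area = |Σ|/2 = 167.5.

167.5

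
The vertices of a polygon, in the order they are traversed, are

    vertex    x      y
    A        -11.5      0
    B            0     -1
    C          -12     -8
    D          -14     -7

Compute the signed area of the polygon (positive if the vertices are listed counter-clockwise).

-54.5

Σ = (11.5) + (-12) + (-28) + (-80.5) = -109
Signed area = Σ/2 = -54.5 (negative ⇒ clockwise traversal).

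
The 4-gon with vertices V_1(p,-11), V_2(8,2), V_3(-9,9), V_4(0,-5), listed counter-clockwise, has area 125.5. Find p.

4

Write out the shoelace sum; only the two edges meeting at V_1 involve p:
2·Area = [(0·(-11) − p·(-5)) + (p·2 − 8·(-11))] + 135
       = 7·p + 223 = 251
⇒ p = 4.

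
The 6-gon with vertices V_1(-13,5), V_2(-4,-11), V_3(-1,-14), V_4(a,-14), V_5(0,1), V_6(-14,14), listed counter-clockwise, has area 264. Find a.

12

Write out the shoelace sum; only the two edges meeting at V_4 involve a:
2·Area = [((-1)·(-14) − a·(-14)) + (a·1 − 0·(-14))] + 334
       = 15·a + 348 = 528
⇒ a = 12.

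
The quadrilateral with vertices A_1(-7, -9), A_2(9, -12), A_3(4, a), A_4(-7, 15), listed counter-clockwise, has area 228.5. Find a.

1

The doubled signed area Σ (x_i y_{i+1} − x_{i+1} y_i) is linear in a.
With a=0 it equals 441; the coefficient of a is 16 (from the two edges through A_3).
So 16·a + 441 = 2·228.5 = 457 ⇒ a = 1.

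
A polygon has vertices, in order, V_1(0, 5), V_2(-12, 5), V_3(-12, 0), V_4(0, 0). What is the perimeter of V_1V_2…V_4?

34

|V_1V_2| = √((-12)² + (0)²) = √144 = 12
|V_2V_3| = √((0)² + (-5)²) = √25 = 5
|V_3V_4| = √((12)² + (0)²) = √144 = 12
|V_4V_1| = √((0)² + (5)²) = √25 = 5
Perimeter = 12 + 5 + 12 + 5 = 34.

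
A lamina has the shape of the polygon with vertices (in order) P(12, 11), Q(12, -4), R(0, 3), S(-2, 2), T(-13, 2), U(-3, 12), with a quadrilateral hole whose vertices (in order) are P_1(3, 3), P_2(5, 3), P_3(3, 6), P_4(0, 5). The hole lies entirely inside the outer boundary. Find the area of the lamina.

214

Outer boundary:
Cross-terms: -180, 36, 6, 22, -150, -177  ⇒  Σ = -443
Area = |Σ|/2 = 221.5.
Hole:
Apply the shoelace (surveyor's) formula: 2A = Σ (x_i·y_{i+1} − x_{i+1}·y_i), indices taken mod 4.
Σ = (-6) + (21) + (15) + (-15) = 15
Area = |Σ|/2 = 7.5.
Net area = 221.5 − 7.5 = 214.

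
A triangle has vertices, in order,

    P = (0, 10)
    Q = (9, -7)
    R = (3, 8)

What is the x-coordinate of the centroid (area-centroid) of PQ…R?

4

Apply the shoelace formula. First the cross-terms c_i = x_i·y_{i+1} − x_{i+1}·y_i:
  -90, 93, 30  ⇒  2A = 33, A = 16.5.
Then Σ (x_i + x_{i+1})·c_i = 396, so x̄ = 396 / (6·16.5) = 4.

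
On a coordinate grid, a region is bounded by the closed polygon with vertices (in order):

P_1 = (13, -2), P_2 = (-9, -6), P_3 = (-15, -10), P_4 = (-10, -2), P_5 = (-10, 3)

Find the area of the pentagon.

117.5

P_1→P_2: (13)(-6) − (-9)(-2) = -96
P_2→P_3: (-9)(-10) − (-15)(-6) = 0
P_3→P_4: (-15)(-2) − (-10)(-10) = -70
P_4→P_5: (-10)(3) − (-10)(-2) = -50
P_5→P_1: (-10)(-2) − (13)(3) = -19
Σ = -235
Area = |Σ|/2 = 117.5.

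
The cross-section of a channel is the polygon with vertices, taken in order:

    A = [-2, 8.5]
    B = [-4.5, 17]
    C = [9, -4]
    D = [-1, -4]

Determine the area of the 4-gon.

93.625

Apply the surveyor's formula: 2A = Σ (x_i·y_{i+1} − x_{i+1}·y_i), indices taken mod 4.
A→B: (-2)(17) − (-4.5)(8.5) = 4.25
B→C: (-4.5)(-4) − (9)(17) = -135
C→D: (9)(-4) − (-1)(-4) = -40
D→A: (-1)(8.5) − (-2)(-4) = -16.5
Σ = -187.25
Area = |Σ|/2 = 93.625.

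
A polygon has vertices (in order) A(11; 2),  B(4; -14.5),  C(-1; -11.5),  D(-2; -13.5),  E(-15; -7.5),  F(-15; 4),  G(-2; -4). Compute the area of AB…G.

244.75

Apply the shoelace formula: 2A = Σ (x_i·y_{i+1} − x_{i+1}·y_i), indices taken mod 7.
A→B: (11)(-14.5) − (4)(2) = -167.5
B→C: (4)(-11.5) − (-1)(-14.5) = -60.5
C→D: (-1)(-13.5) − (-2)(-11.5) = -9.5
D→E: (-2)(-7.5) − (-15)(-13.5) = -187.5
E→F: (-15)(4) − (-15)(-7.5) = -172.5
F→G: (-15)(-4) − (-2)(4) = 68
G→A: (-2)(2) − (11)(-4) = 40
Σ = -489.5
Area = |Σ|/2 = 244.75.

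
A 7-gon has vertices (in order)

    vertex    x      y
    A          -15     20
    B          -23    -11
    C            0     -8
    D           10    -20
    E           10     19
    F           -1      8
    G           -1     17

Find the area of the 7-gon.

Apply the surveyor's formula: 2A = Σ (x_i·y_{i+1} − x_{i+1}·y_i), indices taken mod 7.
Σ = (625) + (184) + (80) + (390) + (99) + (-9) + (235) = 1604
Area = |Σ|/2 = 802.

802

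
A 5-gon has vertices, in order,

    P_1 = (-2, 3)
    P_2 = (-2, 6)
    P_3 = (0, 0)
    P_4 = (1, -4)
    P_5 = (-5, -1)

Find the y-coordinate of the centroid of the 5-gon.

Apply the shoelace (surveyor's) formula. First the cross-terms c_i = x_i·y_{i+1} − x_{i+1}·y_i:
  -6, 0, 0, -21, -17  ⇒  2A = -44, A = -22.
Then Σ (y_i + y_{i+1})·c_i = 17, so ȳ = 17 / (6·(-22)) = -17/132.

-17/132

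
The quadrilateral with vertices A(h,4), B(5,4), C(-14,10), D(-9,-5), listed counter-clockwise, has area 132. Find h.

6

Write out the shoelace sum; only the two edges meeting at A involve h:
2·Area = [((-9)·4 − h·(-5)) + (h·4 − 5·4)] + 266
       = 9·h + 210 = 264
⇒ h = 6.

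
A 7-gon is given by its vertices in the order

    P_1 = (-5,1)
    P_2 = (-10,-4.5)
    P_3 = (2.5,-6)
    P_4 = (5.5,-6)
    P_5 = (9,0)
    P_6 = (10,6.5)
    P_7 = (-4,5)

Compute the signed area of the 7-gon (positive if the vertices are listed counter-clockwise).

165.625

Apply the shoelace (surveyor's) formula: 2A = Σ (x_i·y_{i+1} − x_{i+1}·y_i), indices taken mod 7.
Cross-terms: 32.5, 71.25, 18, 54, 58.5, 76, 21  ⇒  Σ = 331.25
Signed area = Σ/2 = 165.625 (positive ⇒ counter-clockwise traversal).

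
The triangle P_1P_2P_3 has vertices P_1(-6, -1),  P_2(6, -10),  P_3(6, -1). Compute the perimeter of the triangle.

|P_1P_2| = √((12)² + (-9)²) = √225 = 15
|P_2P_3| = √((0)² + (9)²) = √81 = 9
|P_3P_1| = √((-12)² + (0)²) = √144 = 12
Perimeter = 15 + 9 + 12 = 36.

36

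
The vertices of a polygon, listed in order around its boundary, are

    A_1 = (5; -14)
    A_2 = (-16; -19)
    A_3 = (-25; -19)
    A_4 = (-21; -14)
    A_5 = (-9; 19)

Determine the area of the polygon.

Apply the shoelace formula: 2A = Σ (x_i·y_{i+1} − x_{i+1}·y_i), indices taken mod 5.
Σ = (-319) + (-171) + (-49) + (-525) + (31) = -1033
Area = |Σ|/2 = 516.5.

516.5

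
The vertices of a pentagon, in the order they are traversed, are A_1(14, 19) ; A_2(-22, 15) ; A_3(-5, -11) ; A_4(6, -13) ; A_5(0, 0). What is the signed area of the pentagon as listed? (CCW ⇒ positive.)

538

Cross-terms: 628, 317, 131, 0, 0  ⇒  Σ = 1076
Signed area = Σ/2 = 538 (positive ⇒ counter-clockwise traversal).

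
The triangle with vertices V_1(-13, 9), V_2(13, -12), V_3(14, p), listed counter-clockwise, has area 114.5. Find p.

-4

The doubled signed area Σ (x_i y_{i+1} − x_{i+1} y_i) is linear in p.
With p=0 it equals 333; the coefficient of p is 26 (from the two edges through V_3).
So 26·p + 333 = 2·114.5 = 229 ⇒ p = -4.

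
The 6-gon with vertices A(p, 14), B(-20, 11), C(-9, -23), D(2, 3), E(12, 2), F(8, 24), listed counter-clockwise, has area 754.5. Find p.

Write out the shoelace sum; only the two edges meeting at A involve p:
2·Area = [(8·14 − p·24) + (p·11 − (-20)·14)] + 818
       = -13·p + 1210 = 1509
⇒ p = -23.

-23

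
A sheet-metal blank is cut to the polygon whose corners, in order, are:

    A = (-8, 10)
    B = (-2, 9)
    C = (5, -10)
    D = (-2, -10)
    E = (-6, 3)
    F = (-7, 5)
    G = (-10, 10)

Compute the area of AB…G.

Apply the shoelace (surveyor's) formula: 2A = Σ (x_i·y_{i+1} − x_{i+1}·y_i), indices taken mod 7.
Σ = (-52) + (-25) + (-70) + (-66) + (-9) + (-20) + (-20) = -262
Area = |Σ|/2 = 131.

131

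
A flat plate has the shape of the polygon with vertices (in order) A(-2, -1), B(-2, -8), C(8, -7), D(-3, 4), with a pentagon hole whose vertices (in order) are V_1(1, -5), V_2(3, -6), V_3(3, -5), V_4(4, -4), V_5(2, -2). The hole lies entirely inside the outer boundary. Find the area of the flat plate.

51

Outer boundary:
Apply Gauss's area formula: 2A = Σ (x_i·y_{i+1} − x_{i+1}·y_i), indices taken mod 4.
A→B: (-2)(-8) − (-2)(-1) = 14
B→C: (-2)(-7) − (8)(-8) = 78
C→D: (8)(4) − (-3)(-7) = 11
D→A: (-3)(-1) − (-2)(4) = 11
Σ = 114
Area = |Σ|/2 = 57.
Hole:
Apply the surveyor's formula: 2A = Σ (x_i·y_{i+1} − x_{i+1}·y_i), indices taken mod 5.
Σ = (9) + (3) + (8) + (0) + (-8) = 12
Area = |Σ|/2 = 6.
Net area = 57 − 6 = 51.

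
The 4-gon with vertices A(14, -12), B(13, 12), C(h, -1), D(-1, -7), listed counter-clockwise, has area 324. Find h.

Write out the shoelace sum; only the two edges meeting at C involve h:
2·Area = [(13·(-1) − h·12) + (h·(-7) − (-1)·(-1))] + 434
       = -19·h + 420 = 648
⇒ h = -12.

-12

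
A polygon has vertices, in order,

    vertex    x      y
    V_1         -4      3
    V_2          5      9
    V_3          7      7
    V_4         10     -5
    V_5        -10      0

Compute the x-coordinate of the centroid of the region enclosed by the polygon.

73/33

Apply the shoelace formula. First the cross-terms c_i = x_i·y_{i+1} − x_{i+1}·y_i:
  -51, -28, -105, -50, -30  ⇒  2A = -264, A = -132.
Then Σ (x_i + x_{i+1})·c_i = -1752, so x̄ = -1752 / (6·(-132)) = 73/33.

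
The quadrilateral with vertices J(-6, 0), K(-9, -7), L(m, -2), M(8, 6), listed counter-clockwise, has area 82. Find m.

4

The doubled signed area Σ (x_i y_{i+1} − x_{i+1} y_i) is linear in m.
With m=0 it equals 112; the coefficient of m is 13 (from the two edges through L).
So 13·m + 112 = 2·82 = 164 ⇒ m = 4.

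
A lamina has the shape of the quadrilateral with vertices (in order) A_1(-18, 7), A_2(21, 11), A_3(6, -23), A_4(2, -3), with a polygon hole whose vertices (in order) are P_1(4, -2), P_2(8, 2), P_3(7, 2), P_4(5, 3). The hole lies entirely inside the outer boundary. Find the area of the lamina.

445.5

Outer boundary:
Apply the shoelace (surveyor's) formula: 2A = Σ (x_i·y_{i+1} − x_{i+1}·y_i), indices taken mod 4.
A_1→A_2: (-18)(11) − (21)(7) = -345
A_2→A_3: (21)(-23) − (6)(11) = -549
A_3→A_4: (6)(-3) − (2)(-23) = 28
A_4→A_1: (2)(7) − (-18)(-3) = -40
Σ = -906
Area = |Σ|/2 = 453.
Hole:
Σ = (24) + (2) + (11) + (-22) = 15
Area = |Σ|/2 = 7.5.
Net area = 453 − 7.5 = 445.5.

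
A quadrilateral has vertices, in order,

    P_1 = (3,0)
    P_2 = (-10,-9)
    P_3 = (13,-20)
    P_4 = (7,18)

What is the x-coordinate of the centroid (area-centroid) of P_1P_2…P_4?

Apply the surveyor's formula. First the cross-terms c_i = x_i·y_{i+1} − x_{i+1}·y_i:
  -27, 317, 374, -54  ⇒  2A = 610, A = 305.
Then Σ (x_i + x_{i+1})·c_i = 8080, so x̄ = 8080 / (6·305) = 808/183.

808/183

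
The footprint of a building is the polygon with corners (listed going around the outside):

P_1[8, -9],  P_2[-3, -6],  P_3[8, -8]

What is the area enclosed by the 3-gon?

P_1→P_2: (8)(-6) − (-3)(-9) = -75
P_2→P_3: (-3)(-8) − (8)(-6) = 72
P_3→P_1: (8)(-9) − (8)(-8) = -8
Σ = -11
Area = |Σ|/2 = 5.5.

5.5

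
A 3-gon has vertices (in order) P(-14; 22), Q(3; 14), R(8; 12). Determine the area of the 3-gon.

3

Apply Gauss's area formula: 2A = Σ (x_i·y_{i+1} − x_{i+1}·y_i), indices taken mod 3.
Σ = (-262) + (-76) + (344) = 6
Area = |Σ|/2 = 3.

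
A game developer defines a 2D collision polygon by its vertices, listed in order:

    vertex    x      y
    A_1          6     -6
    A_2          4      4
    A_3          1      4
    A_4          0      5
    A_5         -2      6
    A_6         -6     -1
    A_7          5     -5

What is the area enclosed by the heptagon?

Apply the surveyor's formula: 2A = Σ (x_i·y_{i+1} − x_{i+1}·y_i), indices taken mod 7.
Σ = (48) + (12) + (5) + (10) + (38) + (35) + (0) = 148
Area = |Σ|/2 = 74.

74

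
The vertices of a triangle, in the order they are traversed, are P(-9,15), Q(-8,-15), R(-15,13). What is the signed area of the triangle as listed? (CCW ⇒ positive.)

-91

Apply the shoelace (surveyor's) formula: 2A = Σ (x_i·y_{i+1} − x_{i+1}·y_i), indices taken mod 3.
Cross-terms: 255, -329, -108  ⇒  Σ = -182
Signed area = Σ/2 = -91 (negative ⇒ clockwise traversal).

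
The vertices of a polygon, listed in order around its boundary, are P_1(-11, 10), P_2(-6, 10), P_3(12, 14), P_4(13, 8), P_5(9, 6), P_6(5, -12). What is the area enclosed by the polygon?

Apply the shoelace (surveyor's) formula: 2A = Σ (x_i·y_{i+1} − x_{i+1}·y_i), indices taken mod 6.
Σ = (-50) + (-204) + (-86) + (6) + (-138) + (-82) = -554
Area = |Σ|/2 = 277.

277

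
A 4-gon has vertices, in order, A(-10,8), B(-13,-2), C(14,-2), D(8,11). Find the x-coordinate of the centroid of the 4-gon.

Apply the surveyor's formula. First the cross-terms c_i = x_i·y_{i+1} − x_{i+1}·y_i:
  124, 54, 170, 174  ⇒  2A = 522, A = 261.
Then Σ (x_i + x_{i+1})·c_i = 594, so x̄ = 594 / (6·261) = 11/29.

11/29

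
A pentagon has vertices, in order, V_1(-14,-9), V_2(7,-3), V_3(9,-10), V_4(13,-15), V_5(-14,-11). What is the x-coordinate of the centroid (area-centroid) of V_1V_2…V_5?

Apply the shoelace formula. First the cross-terms c_i = x_i·y_{i+1} − x_{i+1}·y_i:
  105, -43, -5, -353, -28  ⇒  2A = -324, A = -162.
Then Σ (x_i + x_{i+1})·c_i = -396, so x̄ = -396 / (6·(-162)) = 11/27.

11/27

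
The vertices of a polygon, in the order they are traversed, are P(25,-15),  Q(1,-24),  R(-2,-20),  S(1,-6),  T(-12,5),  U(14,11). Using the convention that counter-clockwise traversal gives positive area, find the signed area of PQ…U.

Apply the surveyor's formula: 2A = Σ (x_i·y_{i+1} − x_{i+1}·y_i), indices taken mod 6.
Σ = (-585) + (-68) + (32) + (-67) + (-202) + (-485) = -1375
Signed area = Σ/2 = -687.5 (negative ⇒ clockwise traversal).

-687.5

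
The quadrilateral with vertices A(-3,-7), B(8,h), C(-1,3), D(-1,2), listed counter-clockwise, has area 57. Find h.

The doubled signed area Σ (x_i y_{i+1} − x_{i+1} y_i) is linear in h.
With h=0 it equals 94; the coefficient of h is -2 (from the two edges through B).
So -2·h + 94 = 2·57 = 114 ⇒ h = -10.

-10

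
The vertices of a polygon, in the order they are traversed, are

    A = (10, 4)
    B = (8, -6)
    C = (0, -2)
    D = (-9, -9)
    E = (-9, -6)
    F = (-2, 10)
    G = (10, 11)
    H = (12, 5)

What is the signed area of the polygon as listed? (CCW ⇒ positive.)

Apply the surveyor's formula: 2A = Σ (x_i·y_{i+1} − x_{i+1}·y_i), indices taken mod 8.
Σ = (-92) + (-16) + (-18) + (-27) + (-102) + (-122) + (-82) + (-2) = -461
Signed area = Σ/2 = -230.5 (negative ⇒ clockwise traversal).

-230.5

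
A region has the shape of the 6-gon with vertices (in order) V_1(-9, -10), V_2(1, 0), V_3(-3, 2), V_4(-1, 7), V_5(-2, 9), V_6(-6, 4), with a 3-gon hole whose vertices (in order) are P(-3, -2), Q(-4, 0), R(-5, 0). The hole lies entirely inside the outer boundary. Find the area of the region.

Outer boundary:
Apply the surveyor's formula: 2A = Σ (x_i·y_{i+1} − x_{i+1}·y_i), indices taken mod 6.
Σ = (10) + (2) + (-19) + (5) + (46) + (96) = 140
Area = |Σ|/2 = 70.
Hole:
P→Q: (-3)(0) − (-4)(-2) = -8
Q→R: (-4)(0) − (-5)(0) = 0
R→P: (-5)(-2) − (-3)(0) = 10
Σ = 2
Area = |Σ|/2 = 1.
Net area = 70 − 1 = 69.

69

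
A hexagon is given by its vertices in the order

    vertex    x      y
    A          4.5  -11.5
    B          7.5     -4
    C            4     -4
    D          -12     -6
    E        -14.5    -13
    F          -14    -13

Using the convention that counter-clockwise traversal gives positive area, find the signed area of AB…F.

Σ = (68.25) + (-14) + (-72) + (69) + (6.5) + (219.5) = 277.25
Signed area = Σ/2 = 138.625 (positive ⇒ counter-clockwise traversal).

138.625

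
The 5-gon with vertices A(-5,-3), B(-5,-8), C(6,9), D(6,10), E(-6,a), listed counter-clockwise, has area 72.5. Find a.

The doubled signed area Σ (x_i y_{i+1} − x_{i+1} y_i) is linear in a.
With a=0 it equals 112; the coefficient of a is 11 (from the two edges through E).
So 11·a + 112 = 2·72.5 = 145 ⇒ a = 3.

3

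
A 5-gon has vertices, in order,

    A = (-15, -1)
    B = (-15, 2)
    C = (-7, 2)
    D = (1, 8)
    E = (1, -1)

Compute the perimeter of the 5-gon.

|AB| = √((0)² + (3)²) = √9 = 3
|BC| = √((8)² + (0)²) = √64 = 8
|CD| = √((8)² + (6)²) = √100 = 10
|DE| = √((0)² + (-9)²) = √81 = 9
|EA| = √((-16)² + (0)²) = √256 = 16
Perimeter = 3 + 8 + 10 + 9 + 16 = 46.

46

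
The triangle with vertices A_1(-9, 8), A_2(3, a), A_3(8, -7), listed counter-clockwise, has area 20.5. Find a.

-5

Write out the shoelace sum; only the two edges meeting at A_2 involve a:
2·Area = [((-9)·a − 3·8) + (3·(-7) − 8·a)] + 1
       = -17·a + -44 = 41
⇒ a = -5.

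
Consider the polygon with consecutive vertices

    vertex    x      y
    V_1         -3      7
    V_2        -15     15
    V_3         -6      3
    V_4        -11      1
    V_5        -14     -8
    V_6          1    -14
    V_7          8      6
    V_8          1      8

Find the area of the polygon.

Apply the shoelace (surveyor's) formula: 2A = Σ (x_i·y_{i+1} − x_{i+1}·y_i), indices taken mod 8.
V_1→V_2: (-3)(15) − (-15)(7) = 60
V_2→V_3: (-15)(3) − (-6)(15) = 45
V_3→V_4: (-6)(1) − (-11)(3) = 27
V_4→V_5: (-11)(-8) − (-14)(1) = 102
V_5→V_6: (-14)(-14) − (1)(-8) = 204
V_6→V_7: (1)(6) − (8)(-14) = 118
V_7→V_8: (8)(8) − (1)(6) = 58
V_8→V_1: (1)(7) − (-3)(8) = 31
Σ = 645
Area = |Σ|/2 = 322.5.

322.5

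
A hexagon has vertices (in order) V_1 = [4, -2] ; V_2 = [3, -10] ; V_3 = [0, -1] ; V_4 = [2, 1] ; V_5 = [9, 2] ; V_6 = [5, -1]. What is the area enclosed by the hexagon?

Apply the surveyor's formula: 2A = Σ (x_i·y_{i+1} − x_{i+1}·y_i), indices taken mod 6.
Σ = (-34) + (-3) + (2) + (-5) + (-19) + (-6) = -65
Area = |Σ|/2 = 32.5.

32.5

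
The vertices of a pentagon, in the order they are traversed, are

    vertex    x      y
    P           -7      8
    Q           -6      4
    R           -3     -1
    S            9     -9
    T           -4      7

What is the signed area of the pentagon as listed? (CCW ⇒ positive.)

59

Σ = (20) + (18) + (36) + (27) + (17) = 118
Signed area = Σ/2 = 59 (positive ⇒ counter-clockwise traversal).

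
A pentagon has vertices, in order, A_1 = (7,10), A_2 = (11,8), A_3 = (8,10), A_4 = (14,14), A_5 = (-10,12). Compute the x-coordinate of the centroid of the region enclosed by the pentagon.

535/132

Apply the shoelace (surveyor's) formula. First the cross-terms c_i = x_i·y_{i+1} − x_{i+1}·y_i:
  -54, 46, -28, 308, -184  ⇒  2A = 88, A = 44.
Then Σ (x_i + x_{i+1})·c_i = 1070, so x̄ = 1070 / (6·44) = 535/132.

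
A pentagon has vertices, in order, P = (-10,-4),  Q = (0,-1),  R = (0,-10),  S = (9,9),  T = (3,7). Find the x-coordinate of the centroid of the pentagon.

Apply Gauss's area formula. First the cross-terms c_i = x_i·y_{i+1} − x_{i+1}·y_i:
  10, 0, 90, 36, 58  ⇒  2A = 194, A = 97.
Then Σ (x_i + x_{i+1})·c_i = 736, so x̄ = 736 / (6·97) = 368/291.

368/291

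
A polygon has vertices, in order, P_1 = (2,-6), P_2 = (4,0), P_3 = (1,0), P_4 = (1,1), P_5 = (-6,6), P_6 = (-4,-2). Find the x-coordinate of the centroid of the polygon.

Apply the surveyor's formula. First the cross-terms c_i = x_i·y_{i+1} − x_{i+1}·y_i:
  24, 0, 1, 12, 36, 28  ⇒  2A = 101, A = 50.5.
Then Σ (x_i + x_{i+1})·c_i = -330, so x̄ = -330 / (6·50.5) = -110/101.

-110/101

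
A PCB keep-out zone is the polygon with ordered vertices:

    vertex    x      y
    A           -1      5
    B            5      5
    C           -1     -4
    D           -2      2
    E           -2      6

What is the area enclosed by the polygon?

33.5

Σ = (-30) + (-15) + (-10) + (-8) + (-4) = -67
Area = |Σ|/2 = 33.5.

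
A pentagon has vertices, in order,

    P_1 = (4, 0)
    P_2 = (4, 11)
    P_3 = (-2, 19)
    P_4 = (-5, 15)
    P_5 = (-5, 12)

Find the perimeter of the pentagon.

|P_1P_2| = √((0)² + (11)²) = √121 = 11
|P_2P_3| = √((-6)² + (8)²) = √100 = 10
|P_3P_4| = √((-3)² + (-4)²) = √25 = 5
|P_4P_5| = √((0)² + (-3)²) = √9 = 3
|P_5P_1| = √((9)² + (-12)²) = √225 = 15
Perimeter = 11 + 10 + 5 + 3 + 15 = 44.

44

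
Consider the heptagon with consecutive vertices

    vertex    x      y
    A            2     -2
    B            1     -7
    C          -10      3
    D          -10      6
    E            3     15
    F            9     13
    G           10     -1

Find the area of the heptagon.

265

Apply the shoelace (surveyor's) formula: 2A = Σ (x_i·y_{i+1} − x_{i+1}·y_i), indices taken mod 7.
Σ = (-12) + (-67) + (-30) + (-168) + (-96) + (-139) + (-18) = -530
Area = |Σ|/2 = 265.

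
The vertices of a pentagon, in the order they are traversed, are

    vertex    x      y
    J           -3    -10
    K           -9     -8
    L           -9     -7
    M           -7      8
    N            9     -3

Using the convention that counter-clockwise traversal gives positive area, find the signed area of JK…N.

Σ = (-66) + (-9) + (-121) + (-51) + (-99) = -346
Signed area = Σ/2 = -173 (negative ⇒ clockwise traversal).

-173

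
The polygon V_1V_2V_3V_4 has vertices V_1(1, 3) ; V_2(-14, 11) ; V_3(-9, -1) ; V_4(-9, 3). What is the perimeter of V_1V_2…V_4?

44

|V_1V_2| = √((-15)² + (8)²) = √289 = 17
|V_2V_3| = √((5)² + (-12)²) = √169 = 13
|V_3V_4| = √((0)² + (4)²) = √16 = 4
|V_4V_1| = √((10)² + (0)²) = √100 = 10
Perimeter = 17 + 13 + 4 + 10 = 44.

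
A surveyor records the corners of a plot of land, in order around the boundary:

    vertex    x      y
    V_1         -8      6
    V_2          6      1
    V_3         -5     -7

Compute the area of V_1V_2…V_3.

83.5

V_1→V_2: (-8)(1) − (6)(6) = -44
V_2→V_3: (6)(-7) − (-5)(1) = -37
V_3→V_1: (-5)(6) − (-8)(-7) = -86
Σ = -167
Area = |Σ|/2 = 83.5.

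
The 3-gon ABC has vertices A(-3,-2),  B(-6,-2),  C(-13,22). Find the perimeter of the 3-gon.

|AB| = √((-3)² + (0)²) = √9 = 3
|BC| = √((-7)² + (24)²) = √625 = 25
|CA| = √((10)² + (-24)²) = √676 = 26
Perimeter = 3 + 25 + 26 = 54.

54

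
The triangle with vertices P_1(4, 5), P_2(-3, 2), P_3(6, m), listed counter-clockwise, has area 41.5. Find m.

-6

Write out the shoelace sum; only the two edges meeting at P_3 involve m:
2·Area = [((-3)·m − 6·2) + (6·5 − 4·m)] + 23
       = -7·m + 41 = 83
⇒ m = -6.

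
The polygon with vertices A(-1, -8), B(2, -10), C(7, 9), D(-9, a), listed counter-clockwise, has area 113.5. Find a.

Write out the shoelace sum; only the two edges meeting at D involve a:
2·Area = [(7·a − (-9)·9) + ((-9)·(-8) − (-1)·a)] + 114
       = 8·a + 267 = 227
⇒ a = -5.

-5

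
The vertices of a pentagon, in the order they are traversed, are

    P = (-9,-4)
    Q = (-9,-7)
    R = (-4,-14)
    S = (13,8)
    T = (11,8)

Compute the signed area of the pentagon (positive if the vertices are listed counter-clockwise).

159.5

Apply the surveyor's formula: 2A = Σ (x_i·y_{i+1} − x_{i+1}·y_i), indices taken mod 5.
P→Q: (-9)(-7) − (-9)(-4) = 27
Q→R: (-9)(-14) − (-4)(-7) = 98
R→S: (-4)(8) − (13)(-14) = 150
S→T: (13)(8) − (11)(8) = 16
T→P: (11)(-4) − (-9)(8) = 28
Σ = 319
Signed area = Σ/2 = 159.5 (positive ⇒ counter-clockwise traversal).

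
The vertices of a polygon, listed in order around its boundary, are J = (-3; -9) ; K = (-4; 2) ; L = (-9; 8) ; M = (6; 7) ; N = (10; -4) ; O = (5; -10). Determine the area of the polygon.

208

Apply the surveyor's formula: 2A = Σ (x_i·y_{i+1} − x_{i+1}·y_i), indices taken mod 6.
Σ = (-42) + (-14) + (-111) + (-94) + (-80) + (-75) = -416
Area = |Σ|/2 = 208.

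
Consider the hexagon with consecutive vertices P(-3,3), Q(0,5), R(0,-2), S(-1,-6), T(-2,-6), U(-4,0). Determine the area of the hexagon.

Apply the shoelace formula: 2A = Σ (x_i·y_{i+1} − x_{i+1}·y_i), indices taken mod 6.
Cross-terms: -15, 0, -2, -6, -24, -12  ⇒  Σ = -59
Area = |Σ|/2 = 29.5.

29.5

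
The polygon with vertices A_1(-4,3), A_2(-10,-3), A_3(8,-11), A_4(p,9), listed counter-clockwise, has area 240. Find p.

14

The doubled signed area Σ (x_i y_{i+1} − x_{i+1} y_i) is linear in p.
With p=0 it equals 284; the coefficient of p is 14 (from the two edges through A_4).
So 14·p + 284 = 2·240 = 480 ⇒ p = 14.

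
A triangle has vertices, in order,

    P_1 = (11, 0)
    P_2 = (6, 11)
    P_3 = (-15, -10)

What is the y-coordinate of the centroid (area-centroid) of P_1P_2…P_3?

Apply the shoelace (surveyor's) formula. First the cross-terms c_i = x_i·y_{i+1} − x_{i+1}·y_i:
  121, 105, 110  ⇒  2A = 336, A = 168.
Then Σ (y_i + y_{i+1})·c_i = 336, so ȳ = 336 / (6·168) = 1/3.

1/3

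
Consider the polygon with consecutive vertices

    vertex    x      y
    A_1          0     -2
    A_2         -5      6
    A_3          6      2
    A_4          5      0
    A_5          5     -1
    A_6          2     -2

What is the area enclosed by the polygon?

Σ = (-10) + (-46) + (-10) + (-5) + (-8) + (-4) = -83
Area = |Σ|/2 = 41.5.

41.5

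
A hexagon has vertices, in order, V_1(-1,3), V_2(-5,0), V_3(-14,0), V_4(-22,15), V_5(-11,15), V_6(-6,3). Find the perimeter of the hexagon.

|V_1V_2| = √((-4)² + (-3)²) = √25 = 5
|V_2V_3| = √((-9)² + (0)²) = √81 = 9
|V_3V_4| = √((-8)² + (15)²) = √289 = 17
|V_4V_5| = √((11)² + (0)²) = √121 = 11
|V_5V_6| = √((5)² + (-12)²) = √169 = 13
|V_6V_1| = √((5)² + (0)²) = √25 = 5
Perimeter = 5 + 9 + 17 + 11 + 13 + 5 = 60.

60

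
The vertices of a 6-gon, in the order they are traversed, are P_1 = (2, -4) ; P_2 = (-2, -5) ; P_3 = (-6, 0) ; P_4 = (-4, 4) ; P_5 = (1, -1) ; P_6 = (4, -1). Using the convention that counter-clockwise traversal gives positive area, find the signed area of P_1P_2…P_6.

Cross-terms: -18, -30, -24, 0, 3, -14  ⇒  Σ = -83
Signed area = Σ/2 = -41.5 (negative ⇒ clockwise traversal).

-41.5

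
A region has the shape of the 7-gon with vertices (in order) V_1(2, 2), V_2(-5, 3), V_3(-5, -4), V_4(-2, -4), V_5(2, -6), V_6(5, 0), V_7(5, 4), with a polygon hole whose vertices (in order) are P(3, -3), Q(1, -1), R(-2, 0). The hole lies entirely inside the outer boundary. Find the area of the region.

65.5

Outer boundary:
V_1→V_2: (2)(3) − (-5)(2) = 16
V_2→V_3: (-5)(-4) − (-5)(3) = 35
V_3→V_4: (-5)(-4) − (-2)(-4) = 12
V_4→V_5: (-2)(-6) − (2)(-4) = 20
V_5→V_6: (2)(0) − (5)(-6) = 30
V_6→V_7: (5)(4) − (5)(0) = 20
V_7→V_1: (5)(2) − (2)(4) = 2
Σ = 135
Area = |Σ|/2 = 67.5.
Hole:
Σ = (0) + (-2) + (6) = 4
Area = |Σ|/2 = 2.
Net area = 67.5 − 2 = 65.5.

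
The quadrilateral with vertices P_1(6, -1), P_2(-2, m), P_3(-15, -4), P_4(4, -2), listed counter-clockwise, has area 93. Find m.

Write out the shoelace sum; only the two edges meeting at P_2 involve m:
2·Area = [(6·m − (-2)·(-1)) + ((-2)·(-4) − (-15)·m)] + 54
       = 21·m + 60 = 186
⇒ m = 6.

6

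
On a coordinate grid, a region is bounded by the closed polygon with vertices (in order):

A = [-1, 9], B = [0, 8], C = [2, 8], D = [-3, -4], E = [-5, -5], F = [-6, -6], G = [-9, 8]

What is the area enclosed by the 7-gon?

94

Apply the shoelace (surveyor's) formula: 2A = Σ (x_i·y_{i+1} − x_{i+1}·y_i), indices taken mod 7.
Σ = (-8) + (-16) + (16) + (-5) + (0) + (-102) + (-73) = -188
Area = |Σ|/2 = 94.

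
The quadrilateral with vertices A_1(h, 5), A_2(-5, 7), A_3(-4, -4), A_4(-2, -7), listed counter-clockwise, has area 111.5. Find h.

The doubled signed area Σ (x_i y_{i+1} − x_{i+1} y_i) is linear in h.
With h=0 it equals 83; the coefficient of h is 14 (from the two edges through A_1).
So 14·h + 83 = 2·111.5 = 223 ⇒ h = 10.

10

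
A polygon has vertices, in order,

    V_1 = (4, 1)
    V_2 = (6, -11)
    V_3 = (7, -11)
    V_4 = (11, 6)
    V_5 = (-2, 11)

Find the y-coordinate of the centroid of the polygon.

Apply the surveyor's formula. First the cross-terms c_i = x_i·y_{i+1} − x_{i+1}·y_i:
  -50, 11, 163, 133, -46  ⇒  2A = 211, A = 105.5.
Then Σ (y_i + y_{i+1})·c_i = 1152, so ȳ = 1152 / (6·105.5) = 384/211.

384/211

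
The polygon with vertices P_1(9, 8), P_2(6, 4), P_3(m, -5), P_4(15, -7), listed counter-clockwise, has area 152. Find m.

-8

The doubled signed area Σ (x_i y_{i+1} − x_{i+1} y_i) is linear in m.
With m=0 it equals 216; the coefficient of m is -11 (from the two edges through P_3).
So -11·m + 216 = 2·152 = 304 ⇒ m = -8.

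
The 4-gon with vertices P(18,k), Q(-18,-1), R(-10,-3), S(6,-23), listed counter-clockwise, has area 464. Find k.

Write out the shoelace sum; only the two edges meeting at P involve k:
2·Area = [(6·k − 18·(-23)) + (18·(-1) − (-18)·k)] + 292
       = 24·k + 688 = 928
⇒ k = 10.

10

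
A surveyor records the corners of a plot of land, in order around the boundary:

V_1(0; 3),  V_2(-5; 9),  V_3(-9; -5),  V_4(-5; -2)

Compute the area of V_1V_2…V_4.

49.5

Cross-terms: 15, 106, -7, -15  ⇒  Σ = 99
Area = |Σ|/2 = 49.5.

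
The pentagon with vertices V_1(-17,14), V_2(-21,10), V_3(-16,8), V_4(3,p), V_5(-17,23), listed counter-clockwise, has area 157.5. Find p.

Write out the shoelace sum; only the two edges meeting at V_4 involve p:
2·Area = [((-16)·p − 3·8) + (3·23 − (-17)·p)] + 269
       = 1·p + 314 = 315
⇒ p = 1.

1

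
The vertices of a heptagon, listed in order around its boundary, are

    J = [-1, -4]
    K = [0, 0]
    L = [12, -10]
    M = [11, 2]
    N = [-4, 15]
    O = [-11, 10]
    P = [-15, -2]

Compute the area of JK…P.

331

Cross-terms: 0, 0, 134, 173, 125, 172, 58  ⇒  Σ = 662
Area = |Σ|/2 = 331.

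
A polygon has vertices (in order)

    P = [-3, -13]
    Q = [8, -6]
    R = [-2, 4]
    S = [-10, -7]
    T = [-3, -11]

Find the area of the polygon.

145.5

Apply the shoelace formula: 2A = Σ (x_i·y_{i+1} − x_{i+1}·y_i), indices taken mod 5.
Σ = (122) + (20) + (54) + (89) + (6) = 291
Area = |Σ|/2 = 145.5.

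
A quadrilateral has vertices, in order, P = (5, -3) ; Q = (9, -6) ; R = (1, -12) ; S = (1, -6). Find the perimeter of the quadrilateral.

|PQ| = √((4)² + (-3)²) = √25 = 5
|QR| = √((-8)² + (-6)²) = √100 = 10
|RS| = √((0)² + (6)²) = √36 = 6
|SP| = √((4)² + (3)²) = √25 = 5
Perimeter = 5 + 10 + 6 + 5 = 26.

26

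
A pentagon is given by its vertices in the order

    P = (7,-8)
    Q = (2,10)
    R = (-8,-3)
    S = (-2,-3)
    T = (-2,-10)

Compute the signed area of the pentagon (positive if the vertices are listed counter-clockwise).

139

Apply the shoelace (surveyor's) formula: 2A = Σ (x_i·y_{i+1} − x_{i+1}·y_i), indices taken mod 5.
Σ = (86) + (74) + (18) + (14) + (86) = 278
Signed area = Σ/2 = 139 (positive ⇒ counter-clockwise traversal).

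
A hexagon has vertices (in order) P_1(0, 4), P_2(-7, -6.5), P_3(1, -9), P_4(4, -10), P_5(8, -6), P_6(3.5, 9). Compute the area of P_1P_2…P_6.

143.25

Apply the shoelace formula: 2A = Σ (x_i·y_{i+1} − x_{i+1}·y_i), indices taken mod 6.
Cross-terms: 28, 69.5, 26, 56, 93, 14  ⇒  Σ = 286.5
Area = |Σ|/2 = 143.25.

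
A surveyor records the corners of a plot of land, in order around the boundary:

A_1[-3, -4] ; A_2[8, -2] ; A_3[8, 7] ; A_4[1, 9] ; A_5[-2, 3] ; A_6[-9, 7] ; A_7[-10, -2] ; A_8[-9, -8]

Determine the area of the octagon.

Cross-terms: 38, 72, 65, 21, 13, 88, 62, 12  ⇒  Σ = 371
Area = |Σ|/2 = 185.5.

185.5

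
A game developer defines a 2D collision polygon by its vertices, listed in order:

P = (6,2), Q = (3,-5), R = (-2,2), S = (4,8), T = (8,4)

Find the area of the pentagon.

Apply the shoelace formula: 2A = Σ (x_i·y_{i+1} − x_{i+1}·y_i), indices taken mod 5.
Cross-terms: -36, -4, -24, -48, -8  ⇒  Σ = -120
Area = |Σ|/2 = 60.

60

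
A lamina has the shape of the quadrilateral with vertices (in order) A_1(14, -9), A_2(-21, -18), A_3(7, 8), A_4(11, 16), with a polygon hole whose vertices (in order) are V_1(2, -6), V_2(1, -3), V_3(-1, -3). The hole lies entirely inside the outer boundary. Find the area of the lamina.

388

Outer boundary:
Cross-terms: -441, -42, 24, -323  ⇒  Σ = -782
Area = |Σ|/2 = 391.
Hole:
Apply the shoelace (surveyor's) formula: 2A = Σ (x_i·y_{i+1} − x_{i+1}·y_i), indices taken mod 3.
Σ = (0) + (-6) + (12) = 6
Area = |Σ|/2 = 3.
Net area = 391 − 3 = 388.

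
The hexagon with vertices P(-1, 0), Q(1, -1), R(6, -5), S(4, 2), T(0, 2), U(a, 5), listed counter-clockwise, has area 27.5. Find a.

The doubled signed area Σ (x_i y_{i+1} − x_{i+1} y_i) is linear in a.
With a=0 it equals 47; the coefficient of a is -2 (from the two edges through U).
So -2·a + 47 = 2·27.5 = 55 ⇒ a = -4.

-4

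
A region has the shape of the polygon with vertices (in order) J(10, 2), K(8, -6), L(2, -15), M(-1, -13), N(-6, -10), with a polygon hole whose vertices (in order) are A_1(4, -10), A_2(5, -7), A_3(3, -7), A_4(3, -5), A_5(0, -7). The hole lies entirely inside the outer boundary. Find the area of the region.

92

Outer boundary:
Apply the surveyor's formula: 2A = Σ (x_i·y_{i+1} − x_{i+1}·y_i), indices taken mod 5.
Σ = (-76) + (-108) + (-41) + (-68) + (88) = -205
Area = |Σ|/2 = 102.5.
Hole:
Apply the shoelace (surveyor's) formula: 2A = Σ (x_i·y_{i+1} − x_{i+1}·y_i), indices taken mod 5.
Cross-terms: 22, -14, 6, -21, 28  ⇒  Σ = 21
Area = |Σ|/2 = 10.5.
Net area = 102.5 − 10.5 = 92.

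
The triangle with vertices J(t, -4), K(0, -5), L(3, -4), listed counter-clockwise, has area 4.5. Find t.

The doubled signed area Σ (x_i y_{i+1} − x_{i+1} y_i) is linear in t.
With t=0 it equals 3; the coefficient of t is -1 (from the two edges through J).
So -1·t + 3 = 2·4.5 = 9 ⇒ t = -6.

-6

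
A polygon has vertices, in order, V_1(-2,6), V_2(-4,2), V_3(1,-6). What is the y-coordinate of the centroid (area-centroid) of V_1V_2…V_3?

Apply the shoelace formula. First the cross-terms c_i = x_i·y_{i+1} − x_{i+1}·y_i:
  20, 22, -6  ⇒  2A = 36, A = 18.
Then Σ (y_i + y_{i+1})·c_i = 72, so ȳ = 72 / (6·18) = 2/3.

2/3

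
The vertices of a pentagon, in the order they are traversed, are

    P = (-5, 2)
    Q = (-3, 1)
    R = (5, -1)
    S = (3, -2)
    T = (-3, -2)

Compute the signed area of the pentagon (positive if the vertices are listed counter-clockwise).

-18

Σ = (1) + (-2) + (-7) + (-12) + (-16) = -36
Signed area = Σ/2 = -18 (negative ⇒ clockwise traversal).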